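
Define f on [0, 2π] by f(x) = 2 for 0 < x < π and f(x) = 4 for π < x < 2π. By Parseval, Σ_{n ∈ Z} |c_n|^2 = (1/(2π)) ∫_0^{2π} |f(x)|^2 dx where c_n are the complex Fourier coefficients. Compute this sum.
Σ |c_n|^2 = 10

Parseval equates the L^2 energy of f (normalised by 1/(2π)) with the ℓ^2 sum of its Fourier coefficients: (1/(2π)) ∫_0^{2π} |f|^2 = Σ |c_n|^2.
Compute the left side: (1/(2π)) [∫_0^π 2^2 dx + ∫_π^{2π} 4^2 dx] = (1/(2π)) · (4π + 16π) = (4 + 16)/2 = 10.
So Σ_{n ∈ Z} |c_n|^2 = 10.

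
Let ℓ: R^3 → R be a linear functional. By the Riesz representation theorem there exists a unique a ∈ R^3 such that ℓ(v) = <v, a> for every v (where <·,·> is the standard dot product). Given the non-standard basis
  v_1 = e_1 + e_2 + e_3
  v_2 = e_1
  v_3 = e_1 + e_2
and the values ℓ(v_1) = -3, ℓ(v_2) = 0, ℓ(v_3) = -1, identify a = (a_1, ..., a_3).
a = (0, -1, -2)

Write a = (a_1, ..., a_3) in the standard basis. For each basis vector v_i, ℓ(v_i) = <v_i, a> is a linear equation in the a_j's. Collect the n equations into a matrix system V a = ℓ, where row i of V is v_i (expressed in the standard basis). Since V is invertible (lower-triangular with 1s on the diagonal, up to permutation), solve by back-substitution:
  V =
[[1, 1, 1],
 [1, 0, 0],
 [1, 1, 0]]
  V a = (-3, 0, -1)
Solving gives a = (0, -1, -2).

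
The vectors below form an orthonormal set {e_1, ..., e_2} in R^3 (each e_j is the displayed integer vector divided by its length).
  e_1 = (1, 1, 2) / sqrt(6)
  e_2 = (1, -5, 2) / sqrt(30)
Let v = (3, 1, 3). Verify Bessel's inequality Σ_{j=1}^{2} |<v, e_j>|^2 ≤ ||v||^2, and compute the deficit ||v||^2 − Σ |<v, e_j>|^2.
Σ |<v, e_j>|^2 = 86/5; ||v||^2 = 19; deficit = 9/5

Write each e_j = u_j / sqrt(<u_j, u_j>) where u_j is the displayed integer vector. Then <v, e_j> = <v, u_j> / sqrt(<u_j, u_j>), so |<v, e_j>|^2 = <v, u_j>^2 / <u_j, u_j>.
Coefficients: <v, e_1> = 10/sqrt(6), <v, e_2> = 4/sqrt(30).
Square and sum: Σ |<v, e_j>|^2 = 86/5.
Compute ||v||^2 = v·v = 19.
Deficit = 19 − 86/5 = 9/5 ≥ 0, confirming Bessel's inequality. (The deficit equals ||v − Σ <v,e_j> e_j||^2, the squared distance from v to span{e_j}.)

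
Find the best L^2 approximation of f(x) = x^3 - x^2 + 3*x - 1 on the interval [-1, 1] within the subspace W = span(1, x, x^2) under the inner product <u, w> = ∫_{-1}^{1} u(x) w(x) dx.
g(x) = -x^2 + 18*x/5 - 1

The best approximation g ∈ W is the orthogonal projection of f onto W. Writing g = a_0 + a_1 x + a_2 x^2, the coefficients solve the normal equations G · a = b where
  G_{ij} = <φ_i, φ_j> and b_i = <f, φ_i>, with φ_0 = 1, φ_1 = x, φ_2 = x^2.
G =
  [2, 0, 2/3]
  [0, 2/3, 0]
  [2/3, 0, 2/5],
b = (-8/3, 12/5, -16/15).
Solving gives a_0 = -1, a_1 = 18/5, a_2 = -1, so
  g(x) = -x^2 + 18*x/5 - 1.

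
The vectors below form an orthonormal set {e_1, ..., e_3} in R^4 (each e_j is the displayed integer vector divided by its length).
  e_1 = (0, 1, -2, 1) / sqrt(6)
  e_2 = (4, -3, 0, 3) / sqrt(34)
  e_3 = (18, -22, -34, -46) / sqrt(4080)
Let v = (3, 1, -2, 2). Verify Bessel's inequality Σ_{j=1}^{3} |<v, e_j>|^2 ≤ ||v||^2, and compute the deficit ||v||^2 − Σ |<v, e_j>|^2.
Σ |<v, e_j>|^2 = 74/5; ||v||^2 = 18; deficit = 16/5

Write each e_j = u_j / sqrt(<u_j, u_j>) where u_j is the displayed integer vector. Then <v, e_j> = <v, u_j> / sqrt(<u_j, u_j>), so |<v, e_j>|^2 = <v, u_j>^2 / <u_j, u_j>.
Coefficients: <v, e_1> = 7/sqrt(6), <v, e_2> = 15/sqrt(34), <v, e_3> = 8/sqrt(4080).
Square and sum: Σ |<v, e_j>|^2 = 74/5.
Compute ||v||^2 = v·v = 18.
Deficit = 18 − 74/5 = 16/5 ≥ 0, confirming Bessel's inequality. (The deficit equals ||v − Σ <v,e_j> e_j||^2, the squared distance from v to span{e_j}.)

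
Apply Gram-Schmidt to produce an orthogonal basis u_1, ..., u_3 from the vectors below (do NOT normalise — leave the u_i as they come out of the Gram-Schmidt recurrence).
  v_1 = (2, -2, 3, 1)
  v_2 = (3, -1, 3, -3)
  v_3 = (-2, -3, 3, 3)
Orthogonal basis:
  u_1 = (2, -2, 3, 1)
  u_2 = (13/9, 5/9, 2/3, -34/9)
  u_3 = (-367/154, -153/154, 93/77, -65/77)

Apply the Gram-Schmidt recurrence
  u_1 = v_1
  u_i = v_i − Σ_{j<i} ((v_i · u_j) / (u_j · u_j)) · u_j.

Step by step this gives:
  u_1 = (2, -2, 3, 1)
  u_2 = (13/9, 5/9, 2/3, -34/9)
  u_3 = (-367/154, -153/154, 93/77, -65/77)

Orthogonality check:
  u_2 · u_1 = 0 (should be 0)
  u_3 · u_1 = 0 (should be 0)
  u_3 · u_2 = 0 (should be 0)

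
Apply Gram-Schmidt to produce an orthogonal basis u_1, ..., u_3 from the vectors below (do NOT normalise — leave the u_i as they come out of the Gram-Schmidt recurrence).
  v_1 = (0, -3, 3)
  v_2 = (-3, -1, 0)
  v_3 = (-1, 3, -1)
Orthogonal basis:
  u_1 = (0, -3, 3)
  u_2 = (-3, -1/2, -1/2)
  u_3 = (-7/19, 21/19, 21/19)

Apply the Gram-Schmidt recurrence
  u_1 = v_1
  u_i = v_i − Σ_{j<i} ((v_i · u_j) / (u_j · u_j)) · u_j.

Step by step this gives:
  u_1 = (0, -3, 3)
  u_2 = (-3, -1/2, -1/2)
  u_3 = (-7/19, 21/19, 21/19)

Orthogonality check:
  u_2 · u_1 = 0 (should be 0)
  u_3 · u_1 = 0 (should be 0)
  u_3 · u_2 = 0 (should be 0)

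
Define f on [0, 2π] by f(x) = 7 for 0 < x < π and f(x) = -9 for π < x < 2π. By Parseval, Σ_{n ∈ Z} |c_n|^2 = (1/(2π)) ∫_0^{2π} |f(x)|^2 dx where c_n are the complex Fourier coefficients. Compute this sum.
Σ |c_n|^2 = 65

Parseval equates the L^2 energy of f (normalised by 1/(2π)) with the ℓ^2 sum of its Fourier coefficients: (1/(2π)) ∫_0^{2π} |f|^2 = Σ |c_n|^2.
Compute the left side: (1/(2π)) [∫_0^π 7^2 dx + ∫_π^{2π} (-9)^2 dx] = (1/(2π)) · (49π + 81π) = (49 + 81)/2 = 65.
So Σ_{n ∈ Z} |c_n|^2 = 65.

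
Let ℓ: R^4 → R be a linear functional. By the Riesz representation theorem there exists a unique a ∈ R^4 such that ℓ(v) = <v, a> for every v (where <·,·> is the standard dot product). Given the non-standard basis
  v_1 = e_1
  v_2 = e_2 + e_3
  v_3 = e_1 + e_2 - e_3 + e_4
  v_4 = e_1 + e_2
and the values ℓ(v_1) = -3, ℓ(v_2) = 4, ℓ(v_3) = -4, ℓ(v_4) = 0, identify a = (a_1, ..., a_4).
a = (-3, 3, 1, -3)

Write a = (a_1, ..., a_4) in the standard basis. For each basis vector v_i, ℓ(v_i) = <v_i, a> is a linear equation in the a_j's. Collect the n equations into a matrix system V a = ℓ, where row i of V is v_i (expressed in the standard basis). Since V is invertible (lower-triangular with 1s on the diagonal, up to permutation), solve by back-substitution:
  V =
[[1, 0, 0, 0],
 [0, 1, 1, 0],
 [1, 1, -1, 1],
 [1, 1, 0, 0]]
  V a = (-3, 4, -4, 0)
Solving gives a = (-3, 3, 1, -3).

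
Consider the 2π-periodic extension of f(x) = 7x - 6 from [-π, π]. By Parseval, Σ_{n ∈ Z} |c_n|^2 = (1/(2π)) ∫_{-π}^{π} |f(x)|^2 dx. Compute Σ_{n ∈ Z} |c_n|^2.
Σ |c_n|^2 = 49π^2/3 + 36

Expand and integrate term by term over [-π, π]:
  ∫ (7x)^2 dx = 49·(2π^3/3); ∫ 2·7·(-6)·x dx = 0 (odd integrand); ∫ (-6)^2 dx = 36·2π.
So (1/(2π)) ∫_{-π}^{π} (7x - 6)^2 dx = 49π^2/3 + 36 = 49π^2/3 + 36.
Parseval ⇒ Σ |c_n|^2 = 49π^2/3 + 36.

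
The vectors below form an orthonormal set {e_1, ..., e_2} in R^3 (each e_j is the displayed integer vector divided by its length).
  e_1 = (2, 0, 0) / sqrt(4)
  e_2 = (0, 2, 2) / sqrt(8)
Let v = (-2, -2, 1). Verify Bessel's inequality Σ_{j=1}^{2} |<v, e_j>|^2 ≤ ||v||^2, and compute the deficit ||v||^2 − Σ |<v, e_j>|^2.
Σ |<v, e_j>|^2 = 9/2; ||v||^2 = 9; deficit = 9/2

Write each e_j = u_j / sqrt(<u_j, u_j>) where u_j is the displayed integer vector. Then <v, e_j> = <v, u_j> / sqrt(<u_j, u_j>), so |<v, e_j>|^2 = <v, u_j>^2 / <u_j, u_j>.
Coefficients: <v, e_1> = -4/sqrt(4), <v, e_2> = -2/sqrt(8).
Square and sum: Σ |<v, e_j>|^2 = 9/2.
Compute ||v||^2 = v·v = 9.
Deficit = 9 − 9/2 = 9/2 ≥ 0, confirming Bessel's inequality. (The deficit equals ||v − Σ <v,e_j> e_j||^2, the squared distance from v to span{e_j}.)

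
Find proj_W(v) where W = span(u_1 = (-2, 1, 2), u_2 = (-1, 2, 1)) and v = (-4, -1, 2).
proj_W(v) = (-3, -1, 3)

Set up U = [u_1 | ... | u_2] ∈ R^(3×2). The projector onto W = col(U) is P = U (U^T U)^(-1) U^T.
Compute U^T U =
  [9, 6]
  [6, 6],
and U^T v = (11, 4).
Solve U^T U · c = U^T v for the coefficients: c = (7/3, -5/3). The projection is proj_W(v) = U c.
Check: (v - proj_W(v)) · u_1 = 0  (should be 0).
Check: (v - proj_W(v)) · u_2 = 0  (should be 0).
Result: proj_W(v) = (-3, -1, 3).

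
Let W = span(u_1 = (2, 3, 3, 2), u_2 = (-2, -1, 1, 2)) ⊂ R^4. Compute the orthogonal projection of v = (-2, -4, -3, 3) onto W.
proj_W(v) = (-238/65, -214/65, -71/65, 48/65)

Set up U = [u_1 | ... | u_2] ∈ R^(4×2). The projector onto W = col(U) is P = U (U^T U)^(-1) U^T.
Compute U^T U =
  [26, 0]
  [0, 10],
and U^T v = (-19, 11).
Solve U^T U · c = U^T v for the coefficients: c = (-19/26, 11/10). The projection is proj_W(v) = U c.
Check: (v - proj_W(v)) · u_1 = 0  (should be 0).
Check: (v - proj_W(v)) · u_2 = 0  (should be 0).
Result: proj_W(v) = (-238/65, -214/65, -71/65, 48/65).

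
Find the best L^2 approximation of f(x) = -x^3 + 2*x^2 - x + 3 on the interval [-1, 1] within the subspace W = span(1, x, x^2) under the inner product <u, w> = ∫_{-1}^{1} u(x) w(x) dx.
g(x) = 2*x^2 - 8*x/5 + 3

The best approximation g ∈ W is the orthogonal projection of f onto W. Writing g = a_0 + a_1 x + a_2 x^2, the coefficients solve the normal equations G · a = b where
  G_{ij} = <φ_i, φ_j> and b_i = <f, φ_i>, with φ_0 = 1, φ_1 = x, φ_2 = x^2.
G =
  [2, 0, 2/3]
  [0, 2/3, 0]
  [2/3, 0, 2/5],
b = (22/3, -16/15, 14/5).
Solving gives a_0 = 3, a_1 = -8/5, a_2 = 2, so
  g(x) = 2*x^2 - 8*x/5 + 3.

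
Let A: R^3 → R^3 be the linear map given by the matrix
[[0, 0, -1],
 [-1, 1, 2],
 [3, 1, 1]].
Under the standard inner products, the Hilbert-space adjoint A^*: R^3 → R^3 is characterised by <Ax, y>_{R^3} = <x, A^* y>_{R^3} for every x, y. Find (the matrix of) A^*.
A^* = A^T =
[[0, -1, 3],
 [0, 1, 1],
 [-1, 2, 1]]

For real matrices with standard dot products, the defining identity <Ax, y> = <x, A^* y> gives (Ax)^T y = x^T (A^*) y, i.e. x^T A^T y = x^T (A^*) y. Since this holds for all x, y, we must have A^* = A^T. Therefore
A^* =
[[0, -1, 3],
 [0, 1, 1],
 [-1, 2, 1]].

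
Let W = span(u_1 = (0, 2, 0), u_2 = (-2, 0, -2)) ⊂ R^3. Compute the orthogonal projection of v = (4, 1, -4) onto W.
proj_W(v) = (0, 1, 0)

Set up U = [u_1 | ... | u_2] ∈ R^(3×2). The projector onto W = col(U) is P = U (U^T U)^(-1) U^T.
Compute U^T U =
  [4, 0]
  [0, 8],
and U^T v = (2, 0).
Solve U^T U · c = U^T v for the coefficients: c = (1/2, 0). The projection is proj_W(v) = U c.
Check: (v - proj_W(v)) · u_1 = 0  (should be 0).
Check: (v - proj_W(v)) · u_2 = 0  (should be 0).
Result: proj_W(v) = (0, 1, 0).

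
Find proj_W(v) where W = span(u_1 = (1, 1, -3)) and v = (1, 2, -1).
proj_W(v) = (6/11, 6/11, -18/11)

Set up U = [u_1 | ... | u_1] ∈ R^(3×1). The projector onto W = col(U) is P = U (U^T U)^(-1) U^T.
Compute U^T U =
  [11],
and U^T v = (6).
Solve U^T U · c = U^T v for the coefficients: c = (6/11). The projection is proj_W(v) = U c.
Check: (v - proj_W(v)) · u_1 = 0  (should be 0).
Result: proj_W(v) = (6/11, 6/11, -18/11).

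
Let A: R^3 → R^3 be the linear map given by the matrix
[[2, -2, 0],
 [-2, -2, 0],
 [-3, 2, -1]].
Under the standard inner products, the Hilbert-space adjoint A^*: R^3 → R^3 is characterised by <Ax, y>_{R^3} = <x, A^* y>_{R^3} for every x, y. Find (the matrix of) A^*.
A^* = A^T =
[[2, -2, -3],
 [-2, -2, 2],
 [0, 0, -1]]

For real matrices with standard dot products, the defining identity <Ax, y> = <x, A^* y> gives (Ax)^T y = x^T (A^*) y, i.e. x^T A^T y = x^T (A^*) y. Since this holds for all x, y, we must have A^* = A^T. Therefore
A^* =
[[2, -2, -3],
 [-2, -2, 2],
 [0, 0, -1]].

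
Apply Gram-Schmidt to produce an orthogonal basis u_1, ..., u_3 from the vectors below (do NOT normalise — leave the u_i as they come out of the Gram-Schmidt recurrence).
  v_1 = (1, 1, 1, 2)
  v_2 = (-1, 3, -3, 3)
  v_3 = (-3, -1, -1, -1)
Orthogonal basis:
  u_1 = (1, 1, 1, 2)
  u_2 = (-12/7, 16/7, -26/7, 11/7)
  u_3 = (-94/57, -80/171, 130/171, 116/171)

Apply the Gram-Schmidt recurrence
  u_1 = v_1
  u_i = v_i − Σ_{j<i} ((v_i · u_j) / (u_j · u_j)) · u_j.

Step by step this gives:
  u_1 = (1, 1, 1, 2)
  u_2 = (-12/7, 16/7, -26/7, 11/7)
  u_3 = (-94/57, -80/171, 130/171, 116/171)

Orthogonality check:
  u_2 · u_1 = 0 (should be 0)
  u_3 · u_1 = 0 (should be 0)
  u_3 · u_2 = 0 (should be 0)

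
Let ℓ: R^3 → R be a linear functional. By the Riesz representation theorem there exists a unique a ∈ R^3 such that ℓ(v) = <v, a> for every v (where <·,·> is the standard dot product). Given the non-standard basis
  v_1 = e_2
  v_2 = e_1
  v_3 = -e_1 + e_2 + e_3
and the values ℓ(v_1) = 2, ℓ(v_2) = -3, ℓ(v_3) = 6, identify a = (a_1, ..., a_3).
a = (-3, 2, 1)

Write a = (a_1, ..., a_3) in the standard basis. For each basis vector v_i, ℓ(v_i) = <v_i, a> is a linear equation in the a_j's. Collect the n equations into a matrix system V a = ℓ, where row i of V is v_i (expressed in the standard basis). Since V is invertible (lower-triangular with 1s on the diagonal, up to permutation), solve by back-substitution:
  V =
[[0, 1, 0],
 [1, 0, 0],
 [-1, 1, 1]]
  V a = (2, -3, 6)
Solving gives a = (-3, 2, 1).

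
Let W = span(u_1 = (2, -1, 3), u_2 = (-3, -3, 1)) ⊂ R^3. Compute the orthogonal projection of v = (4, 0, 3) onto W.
proj_W(v) = (512/133, 55/266, 843/266)

Set up U = [u_1 | ... | u_2] ∈ R^(3×2). The projector onto W = col(U) is P = U (U^T U)^(-1) U^T.
Compute U^T U =
  [14, 0]
  [0, 19],
and U^T v = (17, -9).
Solve U^T U · c = U^T v for the coefficients: c = (17/14, -9/19). The projection is proj_W(v) = U c.
Check: (v - proj_W(v)) · u_1 = 0  (should be 0).
Check: (v - proj_W(v)) · u_2 = 0  (should be 0).
Result: proj_W(v) = (512/133, 55/266, 843/266).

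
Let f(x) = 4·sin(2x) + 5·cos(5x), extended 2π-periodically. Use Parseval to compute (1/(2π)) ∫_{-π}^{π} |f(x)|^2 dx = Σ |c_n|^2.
Σ |c_n|^2 = 41/2

Expand |f|^2 and use orthogonality of {sin(nx), cos(mx)} on [-π, π]:
  ∫_{-π}^{π} sin(nx)^2 dx = π, ∫ cos(mx)^2 dx = π, and cross terms integrate to 0.
So ∫_{-π}^{π} f(x)^2 dx = 4^2 · π + 5^2 · π = (16 + 25)π.
Divide by 2π: (16 + 25)/2 = 41/2.
By Parseval, this equals Σ |c_n|^2.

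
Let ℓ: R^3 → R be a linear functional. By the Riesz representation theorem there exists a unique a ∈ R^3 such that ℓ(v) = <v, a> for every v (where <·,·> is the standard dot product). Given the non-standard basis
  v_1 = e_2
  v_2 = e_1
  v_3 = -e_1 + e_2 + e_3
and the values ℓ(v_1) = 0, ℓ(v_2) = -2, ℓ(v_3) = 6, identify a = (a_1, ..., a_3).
a = (-2, 0, 4)

Write a = (a_1, ..., a_3) in the standard basis. For each basis vector v_i, ℓ(v_i) = <v_i, a> is a linear equation in the a_j's. Collect the n equations into a matrix system V a = ℓ, where row i of V is v_i (expressed in the standard basis). Since V is invertible (lower-triangular with 1s on the diagonal, up to permutation), solve by back-substitution:
  V =
[[0, 1, 0],
 [1, 0, 0],
 [-1, 1, 1]]
  V a = (0, -2, 6)
Solving gives a = (-2, 0, 4).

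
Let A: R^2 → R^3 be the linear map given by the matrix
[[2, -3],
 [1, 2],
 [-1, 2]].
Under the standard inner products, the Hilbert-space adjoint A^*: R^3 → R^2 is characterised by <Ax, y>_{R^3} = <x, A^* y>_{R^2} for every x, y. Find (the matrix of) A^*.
A^* = A^T =
[[2, 1, -1],
 [-3, 2, 2]]

For real matrices with standard dot products, the defining identity <Ax, y> = <x, A^* y> gives (Ax)^T y = x^T (A^*) y, i.e. x^T A^T y = x^T (A^*) y. Since this holds for all x, y, we must have A^* = A^T. Therefore
A^* =
[[2, 1, -1],
 [-3, 2, 2]].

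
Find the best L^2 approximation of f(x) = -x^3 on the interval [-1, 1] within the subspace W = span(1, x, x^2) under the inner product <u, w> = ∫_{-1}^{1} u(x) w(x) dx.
g(x) = -3*x/5

The best approximation g ∈ W is the orthogonal projection of f onto W. Writing g = a_0 + a_1 x + a_2 x^2, the coefficients solve the normal equations G · a = b where
  G_{ij} = <φ_i, φ_j> and b_i = <f, φ_i>, with φ_0 = 1, φ_1 = x, φ_2 = x^2.
G =
  [2, 0, 2/3]
  [0, 2/3, 0]
  [2/3, 0, 2/5],
b = (0, -2/5, 0).
Solving gives a_0 = 0, a_1 = -3/5, a_2 = 0, so
  g(x) = -3*x/5.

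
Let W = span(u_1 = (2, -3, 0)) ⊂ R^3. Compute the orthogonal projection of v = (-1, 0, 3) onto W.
proj_W(v) = (-4/13, 6/13, 0)

Set up U = [u_1 | ... | u_1] ∈ R^(3×1). The projector onto W = col(U) is P = U (U^T U)^(-1) U^T.
Compute U^T U =
  [13],
and U^T v = (-2).
Solve U^T U · c = U^T v for the coefficients: c = (-2/13). The projection is proj_W(v) = U c.
Check: (v - proj_W(v)) · u_1 = 0  (should be 0).
Result: proj_W(v) = (-4/13, 6/13, 0).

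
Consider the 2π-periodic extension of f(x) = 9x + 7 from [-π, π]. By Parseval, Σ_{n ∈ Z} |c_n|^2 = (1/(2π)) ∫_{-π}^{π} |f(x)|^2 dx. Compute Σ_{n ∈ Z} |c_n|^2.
Σ |c_n|^2 = 27π^2 + 49

Expand and integrate term by term over [-π, π]:
  ∫ (9x)^2 dx = 81·(2π^3/3); ∫ 2·9·(7)·x dx = 0 (odd integrand); ∫ 7^2 dx = 49·2π.
So (1/(2π)) ∫_{-π}^{π} (9x + 7)^2 dx = 81π^2/3 + 49 = 27π^2 + 49.
Parseval ⇒ Σ |c_n|^2 = 27π^2 + 49.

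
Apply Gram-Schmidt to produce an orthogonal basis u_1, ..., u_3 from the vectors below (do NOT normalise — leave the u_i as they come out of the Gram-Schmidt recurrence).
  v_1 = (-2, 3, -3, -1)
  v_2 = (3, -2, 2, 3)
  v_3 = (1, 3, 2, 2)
Orthogonal basis:
  u_1 = (-2, 3, -3, -1)
  u_2 = (27/23, 17/23, -17/23, 48/23)
  u_3 = (-21/157, 388/157, 397/157, 15/157)

Apply the Gram-Schmidt recurrence
  u_1 = v_1
  u_i = v_i − Σ_{j<i} ((v_i · u_j) / (u_j · u_j)) · u_j.

Step by step this gives:
  u_1 = (-2, 3, -3, -1)
  u_2 = (27/23, 17/23, -17/23, 48/23)
  u_3 = (-21/157, 388/157, 397/157, 15/157)

Orthogonality check:
  u_2 · u_1 = 0 (should be 0)
  u_3 · u_1 = 0 (should be 0)
  u_3 · u_2 = 0 (should be 0)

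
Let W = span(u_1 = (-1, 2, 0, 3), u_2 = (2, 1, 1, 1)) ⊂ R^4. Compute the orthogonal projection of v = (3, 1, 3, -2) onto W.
proj_W(v) = (339/89, -13/89, 133/89, -86/89)

Set up U = [u_1 | ... | u_2] ∈ R^(4×2). The projector onto W = col(U) is P = U (U^T U)^(-1) U^T.
Compute U^T U =
  [14, 3]
  [3, 7],
and U^T v = (-7, 8).
Solve U^T U · c = U^T v for the coefficients: c = (-73/89, 133/89). The projection is proj_W(v) = U c.
Check: (v - proj_W(v)) · u_1 = 0  (should be 0).
Check: (v - proj_W(v)) · u_2 = 0  (should be 0).
Result: proj_W(v) = (339/89, -13/89, 133/89, -86/89).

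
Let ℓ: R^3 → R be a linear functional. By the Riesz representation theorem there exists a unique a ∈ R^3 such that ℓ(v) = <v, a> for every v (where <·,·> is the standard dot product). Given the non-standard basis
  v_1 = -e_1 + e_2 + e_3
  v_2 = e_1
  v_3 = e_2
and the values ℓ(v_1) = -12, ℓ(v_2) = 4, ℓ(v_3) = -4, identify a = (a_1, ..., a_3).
a = (4, -4, -4)

Write a = (a_1, ..., a_3) in the standard basis. For each basis vector v_i, ℓ(v_i) = <v_i, a> is a linear equation in the a_j's. Collect the n equations into a matrix system V a = ℓ, where row i of V is v_i (expressed in the standard basis). Since V is invertible (lower-triangular with 1s on the diagonal, up to permutation), solve by back-substitution:
  V =
[[-1, 1, 1],
 [1, 0, 0],
 [0, 1, 0]]
  V a = (-12, 4, -4)
Solving gives a = (4, -4, -4).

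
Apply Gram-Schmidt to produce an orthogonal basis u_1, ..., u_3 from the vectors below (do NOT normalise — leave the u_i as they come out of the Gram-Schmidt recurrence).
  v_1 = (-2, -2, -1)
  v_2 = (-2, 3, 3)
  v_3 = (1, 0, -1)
Orthogonal basis:
  u_1 = (-2, -2, -1)
  u_2 = (-28/9, 17/9, 22/9)
  u_3 = (-21/173, 56/173, -70/173)

Apply the Gram-Schmidt recurrence
  u_1 = v_1
  u_i = v_i − Σ_{j<i} ((v_i · u_j) / (u_j · u_j)) · u_j.

Step by step this gives:
  u_1 = (-2, -2, -1)
  u_2 = (-28/9, 17/9, 22/9)
  u_3 = (-21/173, 56/173, -70/173)

Orthogonality check:
  u_2 · u_1 = 0 (should be 0)
  u_3 · u_1 = 0 (should be 0)
  u_3 · u_2 = 0 (should be 0)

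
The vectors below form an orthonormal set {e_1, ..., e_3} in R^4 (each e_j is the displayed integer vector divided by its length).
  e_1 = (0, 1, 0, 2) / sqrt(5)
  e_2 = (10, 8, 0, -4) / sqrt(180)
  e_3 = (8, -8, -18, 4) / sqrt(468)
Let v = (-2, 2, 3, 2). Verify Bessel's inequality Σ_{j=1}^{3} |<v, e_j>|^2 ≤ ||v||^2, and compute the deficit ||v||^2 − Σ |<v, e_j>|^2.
Σ |<v, e_j>|^2 = 21; ||v||^2 = 21; deficit = 0

Write each e_j = u_j / sqrt(<u_j, u_j>) where u_j is the displayed integer vector. Then <v, e_j> = <v, u_j> / sqrt(<u_j, u_j>), so |<v, e_j>|^2 = <v, u_j>^2 / <u_j, u_j>.
Coefficients: <v, e_1> = 6/sqrt(5), <v, e_2> = -12/sqrt(180), <v, e_3> = -78/sqrt(468).
Square and sum: Σ |<v, e_j>|^2 = 21.
Compute ||v||^2 = v·v = 21.
Deficit = 21 − 21 = 0 ≥ 0, confirming Bessel's inequality. (The deficit equals ||v − Σ <v,e_j> e_j||^2, the squared distance from v to span{e_j}.)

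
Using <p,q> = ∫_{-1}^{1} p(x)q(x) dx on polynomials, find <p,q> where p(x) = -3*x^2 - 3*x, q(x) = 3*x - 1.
<p,q> = -4

Expand the product: p(x)·q(x) = -9*x^3 - 6*x^2 + 3*x.
∫_{-1}^{1} of each monomial x^k gives [2/(k+1) if k even, 0 if k odd]. Integrating term-by-term (or equivalently evaluating the antiderivative F(x) = -9*x^4/4 - 2*x^3 + 3*x^2/2 at the endpoints):
  F(1) − F(−1) = -11/4 − (5/4) = -4.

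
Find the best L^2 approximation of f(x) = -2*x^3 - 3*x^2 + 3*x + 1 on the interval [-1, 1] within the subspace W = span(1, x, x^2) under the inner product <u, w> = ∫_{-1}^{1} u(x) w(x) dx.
g(x) = -3*x^2 + 9*x/5 + 1

The best approximation g ∈ W is the orthogonal projection of f onto W. Writing g = a_0 + a_1 x + a_2 x^2, the coefficients solve the normal equations G · a = b where
  G_{ij} = <φ_i, φ_j> and b_i = <f, φ_i>, with φ_0 = 1, φ_1 = x, φ_2 = x^2.
G =
  [2, 0, 2/3]
  [0, 2/3, 0]
  [2/3, 0, 2/5],
b = (0, 6/5, -8/15).
Solving gives a_0 = 1, a_1 = 9/5, a_2 = -3, so
  g(x) = -3*x^2 + 9*x/5 + 1.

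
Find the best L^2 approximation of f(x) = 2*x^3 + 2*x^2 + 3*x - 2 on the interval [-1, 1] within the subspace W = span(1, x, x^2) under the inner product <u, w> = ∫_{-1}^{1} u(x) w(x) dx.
g(x) = 2*x^2 + 21*x/5 - 2

The best approximation g ∈ W is the orthogonal projection of f onto W. Writing g = a_0 + a_1 x + a_2 x^2, the coefficients solve the normal equations G · a = b where
  G_{ij} = <φ_i, φ_j> and b_i = <f, φ_i>, with φ_0 = 1, φ_1 = x, φ_2 = x^2.
G =
  [2, 0, 2/3]
  [0, 2/3, 0]
  [2/3, 0, 2/5],
b = (-8/3, 14/5, -8/15).
Solving gives a_0 = -2, a_1 = 21/5, a_2 = 2, so
  g(x) = 2*x^2 + 21*x/5 - 2.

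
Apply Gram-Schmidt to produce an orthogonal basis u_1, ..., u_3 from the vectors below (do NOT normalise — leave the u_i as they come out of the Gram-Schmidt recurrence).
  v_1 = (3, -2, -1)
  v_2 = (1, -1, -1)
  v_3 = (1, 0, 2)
Orthogonal basis:
  u_1 = (3, -2, -1)
  u_2 = (-2/7, -1/7, -4/7)
  u_3 = (-1/6, -1/3, 1/6)

Apply the Gram-Schmidt recurrence
  u_1 = v_1
  u_i = v_i − Σ_{j<i} ((v_i · u_j) / (u_j · u_j)) · u_j.

Step by step this gives:
  u_1 = (3, -2, -1)
  u_2 = (-2/7, -1/7, -4/7)
  u_3 = (-1/6, -1/3, 1/6)

Orthogonality check:
  u_2 · u_1 = 0 (should be 0)
  u_3 · u_1 = 0 (should be 0)
  u_3 · u_2 = 0 (should be 0)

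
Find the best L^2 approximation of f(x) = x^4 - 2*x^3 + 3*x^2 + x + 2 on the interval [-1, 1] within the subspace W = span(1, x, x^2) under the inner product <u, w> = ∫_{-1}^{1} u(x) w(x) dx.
g(x) = 27*x^2/7 - x/5 + 67/35

The best approximation g ∈ W is the orthogonal projection of f onto W. Writing g = a_0 + a_1 x + a_2 x^2, the coefficients solve the normal equations G · a = b where
  G_{ij} = <φ_i, φ_j> and b_i = <f, φ_i>, with φ_0 = 1, φ_1 = x, φ_2 = x^2.
G =
  [2, 0, 2/3]
  [0, 2/3, 0]
  [2/3, 0, 2/5],
b = (32/5, -2/15, 296/105).
Solving gives a_0 = 67/35, a_1 = -1/5, a_2 = 27/7, so
  g(x) = 27*x^2/7 - x/5 + 67/35.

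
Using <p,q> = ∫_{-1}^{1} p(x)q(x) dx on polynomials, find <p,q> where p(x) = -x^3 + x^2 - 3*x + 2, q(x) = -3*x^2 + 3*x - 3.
<p,q> = -132/5

Expand the product: p(x)·q(x) = 3*x^5 - 6*x^4 + 15*x^3 - 18*x^2 + 15*x - 6.
∫_{-1}^{1} of each monomial x^k gives [2/(k+1) if k even, 0 if k odd]. Integrating term-by-term (or equivalently evaluating the antiderivative F(x) = x^6/2 - 6*x^5/5 + 15*x^4/4 - 6*x^3 + 15*x^2/2 - 6*x at the endpoints):
  F(1) − F(−1) = -29/20 − (499/20) = -132/5.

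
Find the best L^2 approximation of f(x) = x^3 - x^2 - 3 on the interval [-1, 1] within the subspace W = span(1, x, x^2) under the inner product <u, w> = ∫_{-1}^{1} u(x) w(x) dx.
g(x) = -x^2 + 3*x/5 - 3

The best approximation g ∈ W is the orthogonal projection of f onto W. Writing g = a_0 + a_1 x + a_2 x^2, the coefficients solve the normal equations G · a = b where
  G_{ij} = <φ_i, φ_j> and b_i = <f, φ_i>, with φ_0 = 1, φ_1 = x, φ_2 = x^2.
G =
  [2, 0, 2/3]
  [0, 2/3, 0]
  [2/3, 0, 2/5],
b = (-20/3, 2/5, -12/5).
Solving gives a_0 = -3, a_1 = 3/5, a_2 = -1, so
  g(x) = -x^2 + 3*x/5 - 3.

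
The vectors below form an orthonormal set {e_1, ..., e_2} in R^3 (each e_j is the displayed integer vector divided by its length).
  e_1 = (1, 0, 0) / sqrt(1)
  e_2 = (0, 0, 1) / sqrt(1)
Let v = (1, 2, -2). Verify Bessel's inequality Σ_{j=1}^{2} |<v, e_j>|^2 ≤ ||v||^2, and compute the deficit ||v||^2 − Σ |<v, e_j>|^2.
Σ |<v, e_j>|^2 = 5; ||v||^2 = 9; deficit = 4

Write each e_j = u_j / sqrt(<u_j, u_j>) where u_j is the displayed integer vector. Then <v, e_j> = <v, u_j> / sqrt(<u_j, u_j>), so |<v, e_j>|^2 = <v, u_j>^2 / <u_j, u_j>.
Coefficients: <v, e_1> = 1/sqrt(1), <v, e_2> = -2/sqrt(1).
Square and sum: Σ |<v, e_j>|^2 = 5.
Compute ||v||^2 = v·v = 9.
Deficit = 9 − 5 = 4 ≥ 0, confirming Bessel's inequality. (The deficit equals ||v − Σ <v,e_j> e_j||^2, the squared distance from v to span{e_j}.)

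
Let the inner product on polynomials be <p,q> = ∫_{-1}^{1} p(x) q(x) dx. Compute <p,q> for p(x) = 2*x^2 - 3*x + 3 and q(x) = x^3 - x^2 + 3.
<p,q> = 18

Expand the product: p(x)·q(x) = 2*x^5 - 5*x^4 + 6*x^3 + 3*x^2 - 9*x + 9.
∫_{-1}^{1} of each monomial x^k gives [2/(k+1) if k even, 0 if k odd]. Integrating term-by-term (or equivalently evaluating the antiderivative F(x) = x^6/3 - x^5 + 3*x^4/2 + x^3 - 9*x^2/2 + 9*x at the endpoints):
  F(1) − F(−1) = 19/3 − (-35/3) = 18.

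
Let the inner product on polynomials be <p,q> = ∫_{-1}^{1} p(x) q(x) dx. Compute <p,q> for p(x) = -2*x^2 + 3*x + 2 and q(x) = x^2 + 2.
<p,q> = 88/15

Expand the product: p(x)·q(x) = -2*x^4 + 3*x^3 - 2*x^2 + 6*x + 4.
∫_{-1}^{1} of each monomial x^k gives [2/(k+1) if k even, 0 if k odd]. Integrating term-by-term (or equivalently evaluating the antiderivative F(x) = -2*x^5/5 + 3*x^4/4 - 2*x^3/3 + 3*x^2 + 4*x at the endpoints):
  F(1) − F(−1) = 401/60 − (49/60) = 88/15.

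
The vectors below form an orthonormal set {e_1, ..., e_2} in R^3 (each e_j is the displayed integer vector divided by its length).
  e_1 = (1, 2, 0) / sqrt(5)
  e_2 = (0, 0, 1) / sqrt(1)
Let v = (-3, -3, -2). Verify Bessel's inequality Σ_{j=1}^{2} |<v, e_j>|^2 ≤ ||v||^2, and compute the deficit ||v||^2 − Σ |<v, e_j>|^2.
Σ |<v, e_j>|^2 = 101/5; ||v||^2 = 22; deficit = 9/5

Write each e_j = u_j / sqrt(<u_j, u_j>) where u_j is the displayed integer vector. Then <v, e_j> = <v, u_j> / sqrt(<u_j, u_j>), so |<v, e_j>|^2 = <v, u_j>^2 / <u_j, u_j>.
Coefficients: <v, e_1> = -9/sqrt(5), <v, e_2> = -2/sqrt(1).
Square and sum: Σ |<v, e_j>|^2 = 101/5.
Compute ||v||^2 = v·v = 22.
Deficit = 22 − 101/5 = 9/5 ≥ 0, confirming Bessel's inequality. (The deficit equals ||v − Σ <v,e_j> e_j||^2, the squared distance from v to span{e_j}.)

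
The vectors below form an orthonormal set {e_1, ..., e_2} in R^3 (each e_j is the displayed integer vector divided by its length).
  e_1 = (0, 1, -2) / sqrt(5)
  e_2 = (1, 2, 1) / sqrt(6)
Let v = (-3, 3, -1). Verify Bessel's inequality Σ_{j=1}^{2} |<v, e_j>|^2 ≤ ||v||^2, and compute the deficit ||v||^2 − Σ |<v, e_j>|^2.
Σ |<v, e_j>|^2 = 17/3; ||v||^2 = 19; deficit = 40/3

Write each e_j = u_j / sqrt(<u_j, u_j>) where u_j is the displayed integer vector. Then <v, e_j> = <v, u_j> / sqrt(<u_j, u_j>), so |<v, e_j>|^2 = <v, u_j>^2 / <u_j, u_j>.
Coefficients: <v, e_1> = 5/sqrt(5), <v, e_2> = 2/sqrt(6).
Square and sum: Σ |<v, e_j>|^2 = 17/3.
Compute ||v||^2 = v·v = 19.
Deficit = 19 − 17/3 = 40/3 ≥ 0, confirming Bessel's inequality. (The deficit equals ||v − Σ <v,e_j> e_j||^2, the squared distance from v to span{e_j}.)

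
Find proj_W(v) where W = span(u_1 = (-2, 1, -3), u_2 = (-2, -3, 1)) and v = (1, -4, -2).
proj_W(v) = (-4/3, -5/3, 1/3)

Set up U = [u_1 | ... | u_2] ∈ R^(3×2). The projector onto W = col(U) is P = U (U^T U)^(-1) U^T.
Compute U^T U =
  [14, -2]
  [-2, 14],
and U^T v = (0, 8).
Solve U^T U · c = U^T v for the coefficients: c = (1/12, 7/12). The projection is proj_W(v) = U c.
Check: (v - proj_W(v)) · u_1 = 0  (should be 0).
Check: (v - proj_W(v)) · u_2 = 0  (should be 0).
Result: proj_W(v) = (-4/3, -5/3, 1/3).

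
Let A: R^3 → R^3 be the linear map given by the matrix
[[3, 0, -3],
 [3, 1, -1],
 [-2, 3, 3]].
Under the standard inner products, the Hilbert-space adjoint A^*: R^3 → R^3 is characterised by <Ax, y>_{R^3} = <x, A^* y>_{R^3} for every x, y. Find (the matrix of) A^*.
A^* = A^T =
[[3, 3, -2],
 [0, 1, 3],
 [-3, -1, 3]]

For real matrices with standard dot products, the defining identity <Ax, y> = <x, A^* y> gives (Ax)^T y = x^T (A^*) y, i.e. x^T A^T y = x^T (A^*) y. Since this holds for all x, y, we must have A^* = A^T. Therefore
A^* =
[[3, 3, -2],
 [0, 1, 3],
 [-3, -1, 3]].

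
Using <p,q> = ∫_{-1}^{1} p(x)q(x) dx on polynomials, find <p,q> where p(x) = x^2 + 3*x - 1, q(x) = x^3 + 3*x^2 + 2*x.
<p,q> = 22/5

Expand the product: p(x)·q(x) = x^5 + 6*x^4 + 10*x^3 + 3*x^2 - 2*x.
∫_{-1}^{1} of each monomial x^k gives [2/(k+1) if k even, 0 if k odd]. Integrating term-by-term (or equivalently evaluating the antiderivative F(x) = x^6/6 + 6*x^5/5 + 5*x^4/2 + x^3 - x^2 at the endpoints):
  F(1) − F(−1) = 58/15 − (-8/15) = 22/5.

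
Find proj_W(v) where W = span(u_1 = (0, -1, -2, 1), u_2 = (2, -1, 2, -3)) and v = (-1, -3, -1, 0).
proj_W(v) = (2/3, -3/2, -5/3, 1/6)

Set up U = [u_1 | ... | u_2] ∈ R^(4×2). The projector onto W = col(U) is P = U (U^T U)^(-1) U^T.
Compute U^T U =
  [6, -6]
  [-6, 18],
and U^T v = (5, -1).
Solve U^T U · c = U^T v for the coefficients: c = (7/6, 1/3). The projection is proj_W(v) = U c.
Check: (v - proj_W(v)) · u_1 = 0  (should be 0).
Check: (v - proj_W(v)) · u_2 = 0  (should be 0).
Result: proj_W(v) = (2/3, -3/2, -5/3, 1/6).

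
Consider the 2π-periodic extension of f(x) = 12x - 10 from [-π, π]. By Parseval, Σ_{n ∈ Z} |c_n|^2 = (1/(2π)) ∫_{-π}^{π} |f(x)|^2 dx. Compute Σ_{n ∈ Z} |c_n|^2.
Σ |c_n|^2 = 48π^2 + 100

Expand and integrate term by term over [-π, π]:
  ∫ (12x)^2 dx = 144·(2π^3/3); ∫ 2·12·(-10)·x dx = 0 (odd integrand); ∫ (-10)^2 dx = 100·2π.
So (1/(2π)) ∫_{-π}^{π} (12x - 10)^2 dx = 144π^2/3 + 100 = 48π^2 + 100.
Parseval ⇒ Σ |c_n|^2 = 48π^2 + 100.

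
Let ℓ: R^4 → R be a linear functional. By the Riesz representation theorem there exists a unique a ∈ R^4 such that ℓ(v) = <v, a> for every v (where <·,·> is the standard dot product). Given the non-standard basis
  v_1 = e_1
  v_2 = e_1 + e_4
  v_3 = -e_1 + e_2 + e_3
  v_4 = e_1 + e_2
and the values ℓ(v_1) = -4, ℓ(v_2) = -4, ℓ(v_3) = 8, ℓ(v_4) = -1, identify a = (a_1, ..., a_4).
a = (-4, 3, 1, 0)

Write a = (a_1, ..., a_4) in the standard basis. For each basis vector v_i, ℓ(v_i) = <v_i, a> is a linear equation in the a_j's. Collect the n equations into a matrix system V a = ℓ, where row i of V is v_i (expressed in the standard basis). Since V is invertible (lower-triangular with 1s on the diagonal, up to permutation), solve by back-substitution:
  V =
[[1, 0, 0, 0],
 [1, 0, 0, 1],
 [-1, 1, 1, 0],
 [1, 1, 0, 0]]
  V a = (-4, -4, 8, -1)
Solving gives a = (-4, 3, 1, 0).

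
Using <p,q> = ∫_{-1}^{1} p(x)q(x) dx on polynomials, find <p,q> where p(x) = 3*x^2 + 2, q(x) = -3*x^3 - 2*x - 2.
<p,q> = -12

Expand the product: p(x)·q(x) = -9*x^5 - 12*x^3 - 6*x^2 - 4*x - 4.
∫_{-1}^{1} of each monomial x^k gives [2/(k+1) if k even, 0 if k odd]. Integrating term-by-term (or equivalently evaluating the antiderivative F(x) = -3*x^6/2 - 3*x^4 - 2*x^3 - 2*x^2 - 4*x at the endpoints):
  F(1) − F(−1) = -25/2 − (-1/2) = -12.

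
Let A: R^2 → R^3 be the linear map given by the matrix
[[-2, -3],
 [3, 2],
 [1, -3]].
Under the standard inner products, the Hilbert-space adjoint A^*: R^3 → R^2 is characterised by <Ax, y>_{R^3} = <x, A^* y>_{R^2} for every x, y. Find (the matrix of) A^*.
A^* = A^T =
[[-2, 3, 1],
 [-3, 2, -3]]

For real matrices with standard dot products, the defining identity <Ax, y> = <x, A^* y> gives (Ax)^T y = x^T (A^*) y, i.e. x^T A^T y = x^T (A^*) y. Since this holds for all x, y, we must have A^* = A^T. Therefore
A^* =
[[-2, 3, 1],
 [-3, 2, -3]].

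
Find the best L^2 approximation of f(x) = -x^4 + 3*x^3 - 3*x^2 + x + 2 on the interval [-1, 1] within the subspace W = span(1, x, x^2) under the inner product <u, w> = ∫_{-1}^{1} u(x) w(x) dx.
g(x) = -27*x^2/7 + 14*x/5 + 73/35

The best approximation g ∈ W is the orthogonal projection of f onto W. Writing g = a_0 + a_1 x + a_2 x^2, the coefficients solve the normal equations G · a = b where
  G_{ij} = <φ_i, φ_j> and b_i = <f, φ_i>, with φ_0 = 1, φ_1 = x, φ_2 = x^2.
G =
  [2, 0, 2/3]
  [0, 2/3, 0]
  [2/3, 0, 2/5],
b = (8/5, 28/15, -16/105).
Solving gives a_0 = 73/35, a_1 = 14/5, a_2 = -27/7, so
  g(x) = -27*x^2/7 + 14*x/5 + 73/35.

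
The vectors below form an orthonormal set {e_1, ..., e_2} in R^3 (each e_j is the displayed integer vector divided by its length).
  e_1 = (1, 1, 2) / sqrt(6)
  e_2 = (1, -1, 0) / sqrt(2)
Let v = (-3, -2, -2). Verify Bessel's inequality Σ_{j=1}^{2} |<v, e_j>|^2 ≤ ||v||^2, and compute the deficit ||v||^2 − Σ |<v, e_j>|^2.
Σ |<v, e_j>|^2 = 14; ||v||^2 = 17; deficit = 3

Write each e_j = u_j / sqrt(<u_j, u_j>) where u_j is the displayed integer vector. Then <v, e_j> = <v, u_j> / sqrt(<u_j, u_j>), so |<v, e_j>|^2 = <v, u_j>^2 / <u_j, u_j>.
Coefficients: <v, e_1> = -9/sqrt(6), <v, e_2> = -1/sqrt(2).
Square and sum: Σ |<v, e_j>|^2 = 14.
Compute ||v||^2 = v·v = 17.
Deficit = 17 − 14 = 3 ≥ 0, confirming Bessel's inequality. (The deficit equals ||v − Σ <v,e_j> e_j||^2, the squared distance from v to span{e_j}.)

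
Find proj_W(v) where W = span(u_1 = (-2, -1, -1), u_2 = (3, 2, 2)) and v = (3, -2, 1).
proj_W(v) = (3, -1/2, -1/2)

Set up U = [u_1 | ... | u_2] ∈ R^(3×2). The projector onto W = col(U) is P = U (U^T U)^(-1) U^T.
Compute U^T U =
  [6, -10]
  [-10, 17],
and U^T v = (-5, 7).
Solve U^T U · c = U^T v for the coefficients: c = (-15/2, -4). The projection is proj_W(v) = U c.
Check: (v - proj_W(v)) · u_1 = 0  (should be 0).
Check: (v - proj_W(v)) · u_2 = 0  (should be 0).
Result: proj_W(v) = (3, -1/2, -1/2).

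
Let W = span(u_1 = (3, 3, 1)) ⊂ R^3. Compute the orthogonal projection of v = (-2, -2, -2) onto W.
proj_W(v) = (-42/19, -42/19, -14/19)

Set up U = [u_1 | ... | u_1] ∈ R^(3×1). The projector onto W = col(U) is P = U (U^T U)^(-1) U^T.
Compute U^T U =
  [19],
and U^T v = (-14).
Solve U^T U · c = U^T v for the coefficients: c = (-14/19). The projection is proj_W(v) = U c.
Check: (v - proj_W(v)) · u_1 = 0  (should be 0).
Result: proj_W(v) = (-42/19, -42/19, -14/19).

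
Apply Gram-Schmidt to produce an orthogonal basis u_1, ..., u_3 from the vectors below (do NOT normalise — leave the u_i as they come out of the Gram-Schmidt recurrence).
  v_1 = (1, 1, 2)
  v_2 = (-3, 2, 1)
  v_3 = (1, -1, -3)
Orthogonal basis:
  u_1 = (1, 1, 2)
  u_2 = (-19/6, 11/6, 2/3)
  u_3 = (33/83, 77/83, -55/83)

Apply the Gram-Schmidt recurrence
  u_1 = v_1
  u_i = v_i − Σ_{j<i} ((v_i · u_j) / (u_j · u_j)) · u_j.

Step by step this gives:
  u_1 = (1, 1, 2)
  u_2 = (-19/6, 11/6, 2/3)
  u_3 = (33/83, 77/83, -55/83)

Orthogonality check:
  u_2 · u_1 = 0 (should be 0)
  u_3 · u_1 = 0 (should be 0)
  u_3 · u_2 = 0 (should be 0)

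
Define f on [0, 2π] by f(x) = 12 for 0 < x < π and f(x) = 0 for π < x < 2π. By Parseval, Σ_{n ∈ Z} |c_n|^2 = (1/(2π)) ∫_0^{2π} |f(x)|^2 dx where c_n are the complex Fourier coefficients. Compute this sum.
Σ |c_n|^2 = 72

Parseval equates the L^2 energy of f (normalised by 1/(2π)) with the ℓ^2 sum of its Fourier coefficients: (1/(2π)) ∫_0^{2π} |f|^2 = Σ |c_n|^2.
Compute the left side: (1/(2π)) [∫_0^π 12^2 dx + ∫_π^{2π} 0^2 dx] = (1/(2π)) · (144π + 0π) = (144 + 0)/2 = 72.
So Σ_{n ∈ Z} |c_n|^2 = 72.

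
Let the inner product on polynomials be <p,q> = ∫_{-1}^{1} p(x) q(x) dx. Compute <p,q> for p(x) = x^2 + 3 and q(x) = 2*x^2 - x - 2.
<p,q> = -128/15

Expand the product: p(x)·q(x) = 2*x^4 - x^3 + 4*x^2 - 3*x - 6.
∫_{-1}^{1} of each monomial x^k gives [2/(k+1) if k even, 0 if k odd]. Integrating term-by-term (or equivalently evaluating the antiderivative F(x) = 2*x^5/5 - x^4/4 + 4*x^3/3 - 3*x^2/2 - 6*x at the endpoints):
  F(1) − F(−1) = -361/60 − (151/60) = -128/15.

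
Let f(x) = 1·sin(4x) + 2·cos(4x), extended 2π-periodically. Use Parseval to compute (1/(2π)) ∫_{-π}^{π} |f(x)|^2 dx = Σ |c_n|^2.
Σ |c_n|^2 = 5/2

Expand |f|^2 and use orthogonality of {sin(nx), cos(mx)} on [-π, π]:
  ∫_{-π}^{π} sin(nx)^2 dx = π, ∫ cos(mx)^2 dx = π, and cross terms integrate to 0.
So ∫_{-π}^{π} f(x)^2 dx = 1^2 · π + 2^2 · π = (1 + 4)π.
Divide by 2π: (1 + 4)/2 = 5/2.
By Parseval, this equals Σ |c_n|^2.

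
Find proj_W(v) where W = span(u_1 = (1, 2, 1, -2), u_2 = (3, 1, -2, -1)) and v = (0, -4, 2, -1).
proj_W(v) = (-7/5, -4/5, 3/5, 4/5)

Set up U = [u_1 | ... | u_2] ∈ R^(4×2). The projector onto W = col(U) is P = U (U^T U)^(-1) U^T.
Compute U^T U =
  [10, 5]
  [5, 15],
and U^T v = (-4, -7).
Solve U^T U · c = U^T v for the coefficients: c = (-1/5, -2/5). The projection is proj_W(v) = U c.
Check: (v - proj_W(v)) · u_1 = 0  (should be 0).
Check: (v - proj_W(v)) · u_2 = 0  (should be 0).
Result: proj_W(v) = (-7/5, -4/5, 3/5, 4/5).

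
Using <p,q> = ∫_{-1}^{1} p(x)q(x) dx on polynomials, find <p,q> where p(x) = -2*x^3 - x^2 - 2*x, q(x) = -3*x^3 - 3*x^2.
<p,q> = 186/35

Expand the product: p(x)·q(x) = 6*x^6 + 9*x^5 + 9*x^4 + 6*x^3.
∫_{-1}^{1} of each monomial x^k gives [2/(k+1) if k even, 0 if k odd]. Integrating term-by-term (or equivalently evaluating the antiderivative F(x) = 6*x^7/7 + 3*x^6/2 + 9*x^5/5 + 3*x^4/2 at the endpoints):
  F(1) − F(−1) = 198/35 − (12/35) = 186/35.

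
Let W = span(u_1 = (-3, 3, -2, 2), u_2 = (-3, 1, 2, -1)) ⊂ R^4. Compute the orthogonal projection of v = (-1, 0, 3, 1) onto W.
proj_W(v) = (-151/118, 25/354, 277/177, -170/177)

Set up U = [u_1 | ... | u_2] ∈ R^(4×2). The projector onto W = col(U) is P = U (U^T U)^(-1) U^T.
Compute U^T U =
  [26, 6]
  [6, 15],
and U^T v = (-1, 8).
Solve U^T U · c = U^T v for the coefficients: c = (-21/118, 107/177). The projection is proj_W(v) = U c.
Check: (v - proj_W(v)) · u_1 = 0  (should be 0).
Check: (v - proj_W(v)) · u_2 = 0  (should be 0).
Result: proj_W(v) = (-151/118, 25/354, 277/177, -170/177).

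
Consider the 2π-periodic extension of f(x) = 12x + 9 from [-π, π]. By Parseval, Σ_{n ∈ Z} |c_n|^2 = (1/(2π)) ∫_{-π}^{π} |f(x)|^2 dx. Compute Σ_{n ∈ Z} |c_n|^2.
Σ |c_n|^2 = 48π^2 + 81

Expand and integrate term by term over [-π, π]:
  ∫ (12x)^2 dx = 144·(2π^3/3); ∫ 2·12·(9)·x dx = 0 (odd integrand); ∫ 9^2 dx = 81·2π.
So (1/(2π)) ∫_{-π}^{π} (12x + 9)^2 dx = 144π^2/3 + 81 = 48π^2 + 81.
Parseval ⇒ Σ |c_n|^2 = 48π^2 + 81.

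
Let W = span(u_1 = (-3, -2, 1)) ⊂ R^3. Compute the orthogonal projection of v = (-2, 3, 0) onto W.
proj_W(v) = (0, 0, 0)

Set up U = [u_1 | ... | u_1] ∈ R^(3×1). The projector onto W = col(U) is P = U (U^T U)^(-1) U^T.
Compute U^T U =
  [14],
and U^T v = (0).
Solve U^T U · c = U^T v for the coefficients: c = (0). The projection is proj_W(v) = U c.
Check: (v - proj_W(v)) · u_1 = 0  (should be 0).
Result: proj_W(v) = (0, 0, 0).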